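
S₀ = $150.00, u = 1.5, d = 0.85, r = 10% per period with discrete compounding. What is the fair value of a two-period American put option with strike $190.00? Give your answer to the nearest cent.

$40.00

Risk-neutral probability p = (1 + 0.1 − 0.85)/(1.5 − 0.85) = 0.2500/0.6500 = 0.3846
Terminal stock prices: S_uu = 337.5, S_ud = 191.2, S_dd = 108.4
Terminal payoffs (K − S): max(-147.5, 0) = 0, max(-1.25, 0) = 0, max(81.63, 0) = 81.63
Node u (S = 225): continuation = 1/1.1·[0.3846·0.0000 + 0.6154·0.0000] = 0.0000; exercise value = 0.0000 ≤ continuation, so V_u = 0.0000
Node d (S = 127.5): continuation = 1/1.1·[0.3846·0.0000 + 0.6154·81.6250] = 45.6643; exercise value = 62.5000 > continuation, so V_d = 62.5000 (exercise)
Node 0 (S = 150): continuation = 1/1.1·[0.3846·0.0000 + 0.6154·62.5000] = 34.9650; exercise value = 40.0000 > continuation, so V_0 = 40.0000 (exercise)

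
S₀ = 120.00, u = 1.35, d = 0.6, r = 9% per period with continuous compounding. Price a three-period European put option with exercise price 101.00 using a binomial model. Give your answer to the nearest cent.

Risk-neutral probability p = (e^0.09 − 0.6)/(1.35 − 0.6) = 0.4942/0.7500 = 0.6589
Terminal stock prices: S_uuu = 295.2, S_uud = 131.2, S_udd = 58.32, S_ddd = 25.92
Terminal payoffs (K − S): max(-194.2, 0) = 0, max(-30.22, 0) = 0, max(42.68, 0) = 42.68, max(75.08, 0) = 75.08
Node uu (S = 218.7): V_uu = e^(−0.09)·[0.6589·0.0000 + 0.3411·0.0000] = 0.0000
Node ud (S = 97.2): V_ud = e^(−0.09)·[0.6589·0.0000 + 0.3411·42.6800] = 13.3052
Node dd (S = 43.2): V_dd = e^(−0.09)·[0.6589·42.6800 + 0.3411·75.0800] = 49.1070
Node u (S = 162): V_u = e^(−0.09)·[0.6589·0.0000 + 0.3411·13.3052] = 4.1478
Node d (S = 72): V_d = e^(−0.09)·[0.6589·13.3052 + 0.3411·49.1070] = 23.3210
Node 0 (S = 120): V_0 = e^(−0.09)·[0.6589·4.1478 + 0.3411·23.3210] = 9.7679

9.77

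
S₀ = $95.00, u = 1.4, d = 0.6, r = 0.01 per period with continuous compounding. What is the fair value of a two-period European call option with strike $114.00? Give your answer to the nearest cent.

Risk-neutral probability p = (e^0.01 − 0.6)/(1.4 − 0.6) = 0.4101/0.8000 = 0.5126
Terminal stock prices: S_uu = 186.2, S_ud = 79.8, S_dd = 34.2
Terminal payoffs (S − K): max(72.2, 0) = 72.2, max(-34.2, 0) = 0, max(-79.8, 0) = 0
Node u (S = 133): V_u = e^(−0.01)·[0.5126·72.2000 + 0.4874·0.0000] = 36.6388
Node d (S = 57): V_d = e^(−0.01)·[0.5126·0.0000 + 0.4874·0.0000] = 0.0000
Node 0 (S = 95): V_0 = e^(−0.01)·[0.5126·36.6388 + 0.4874·0.0000] = 18.5928

$18.59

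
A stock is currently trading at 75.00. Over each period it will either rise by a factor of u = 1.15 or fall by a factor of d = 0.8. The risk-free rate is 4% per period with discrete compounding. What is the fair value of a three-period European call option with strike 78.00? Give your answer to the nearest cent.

10.87

Risk-neutral probability p = (1 + 0.04 − 0.8)/(1.15 − 0.8) = 0.2400/0.3500 = 0.6857
Terminal stock prices: S_uuu = 114.1, S_uud = 79.35, S_udd = 55.2, S_ddd = 38.4
Terminal payoffs (S − K): max(36.07, 0) = 36.07, max(1.35, 0) = 1.35, max(-22.8, 0) = 0, max(-39.6, 0) = 0
Node uu (S = 99.19): V_uu = 1/1.04·[0.6857·36.0656 + 0.3143·1.3500] = 24.1875
Node ud (S = 69): V_ud = 1/1.04·[0.6857·1.3500 + 0.3143·0.0000] = 0.8901
Node dd (S = 48): V_dd = 1/1.04·[0.6857·0.0000 + 0.3143·0.0000] = 0.0000
Node u (S = 86.25): V_u = 1/1.04·[0.6857·24.1875 + 0.3143·0.8901] = 16.2168
Node d (S = 60): V_d = 1/1.04·[0.6857·0.8901 + 0.3143·0.0000] = 0.5869
Node 0 (S = 75): V_0 = 1/1.04·[0.6857·16.2168 + 0.3143·0.5869] = 10.8697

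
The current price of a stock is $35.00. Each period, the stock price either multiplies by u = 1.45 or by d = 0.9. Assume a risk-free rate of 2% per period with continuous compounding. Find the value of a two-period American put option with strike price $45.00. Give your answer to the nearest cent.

Risk-neutral probability p = (e^0.02 − 0.9)/(1.45 − 0.9) = 0.1202/0.5500 = 0.2185
Terminal stock prices: S_uu = 73.59, S_ud = 45.68, S_dd = 28.35
Terminal payoffs (K − S): max(-28.59, 0) = 0, max(-0.675, 0) = 0, max(16.65, 0) = 16.65
Node u (S = 50.75): continuation = e^(−0.02)·[0.2185·0.0000 + 0.7815·0.0000] = 0.0000; exercise value = 0.0000 ≤ continuation, so V_u = 0.0000
Node d (S = 31.5): continuation = e^(−0.02)·[0.2185·0.0000 + 0.7815·16.6500] = 12.7535; exercise value = 13.5000 > continuation, so V_d = 13.5000 (exercise)
Node 0 (S = 35): continuation = e^(−0.02)·[0.2185·0.0000 + 0.7815·13.5000] = 10.3407; exercise value = 10.0000 ≤ continuation, so V_0 = 10.3407

$10.34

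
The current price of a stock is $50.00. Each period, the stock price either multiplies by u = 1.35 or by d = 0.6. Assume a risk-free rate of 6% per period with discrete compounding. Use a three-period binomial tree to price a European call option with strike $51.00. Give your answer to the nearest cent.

Risk-neutral probability p = (1 + 0.06 − 0.6)/(1.35 − 0.6) = 0.4600/0.7500 = 0.6133
Terminal stock prices: S_uuu = 123, S_uud = 54.68, S_udd = 24.3, S_ddd = 10.8
Terminal payoffs (S − K): max(72.02, 0) = 72.02, max(3.675, 0) = 3.675, max(-26.7, 0) = 0, max(-40.2, 0) = 0
Node uu (S = 91.13): V_uu = 1/1.06·[0.6133·72.0188 + 0.3867·3.6750] = 43.0118
Node ud (S = 40.5): V_ud = 1/1.06·[0.6133·3.6750 + 0.3867·0.0000] = 2.1264
Node dd (S = 18): V_dd = 1/1.06·[0.6133·0.0000 + 0.3867·0.0000] = 0.0000
Node u (S = 67.5): V_u = 1/1.06·[0.6133·43.0118 + 0.3867·2.1264] = 25.6630
Node d (S = 30): V_d = 1/1.06·[0.6133·2.1264 + 0.3867·0.0000] = 1.2304
Node 0 (S = 50): V_0 = 1/1.06·[0.6133·25.6630 + 0.3867·1.2304] = 15.2978

$15.30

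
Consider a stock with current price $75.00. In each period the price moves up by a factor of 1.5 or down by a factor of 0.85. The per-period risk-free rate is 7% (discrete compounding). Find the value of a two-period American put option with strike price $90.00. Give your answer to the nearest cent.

Risk-neutral probability p = (1 + 0.07 − 0.85)/(1.5 − 0.85) = 0.2200/0.6500 = 0.3385
Terminal stock prices: S_uu = 168.8, S_ud = 95.62, S_dd = 54.19
Terminal payoffs (K − S): max(-78.75, 0) = 0, max(-5.625, 0) = 0, max(35.81, 0) = 35.81
Node u (S = 112.5): continuation = 1/1.07·[0.3385·0.0000 + 0.6615·0.0000] = 0.0000; exercise value = 0.0000 ≤ continuation, so V_u = 0.0000
Node d (S = 63.75): continuation = 1/1.07·[0.3385·0.0000 + 0.6615·35.8125] = 22.1414; exercise value = 26.2500 > continuation, so V_d = 26.2500 (exercise)
Node 0 (S = 75): continuation = 1/1.07·[0.3385·0.0000 + 0.6615·26.2500] = 16.2293; exercise value = 15.0000 ≤ continuation, so V_0 = 16.2293

$16.23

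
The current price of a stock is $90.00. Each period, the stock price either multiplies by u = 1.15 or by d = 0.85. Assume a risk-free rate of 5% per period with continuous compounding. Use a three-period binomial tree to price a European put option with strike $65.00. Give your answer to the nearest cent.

Risk-neutral probability p = (e^0.05 − 0.85)/(1.15 − 0.85) = 0.2013/0.3000 = 0.6709
Terminal stock prices: S_uuu = 136.9, S_uud = 101.2, S_udd = 74.78, S_ddd = 55.27
Terminal payoffs (K − S): max(-71.88, 0) = 0, max(-36.17, 0) = 0, max(-9.779, 0) = 0, max(9.729, 0) = 9.729
Node uu (S = 119): V_uu = e^(−0.05)·[0.6709·0.0000 + 0.3291·0.0000] = 0.0000
Node ud (S = 87.97): V_ud = e^(−0.05)·[0.6709·0.0000 + 0.3291·0.0000] = 0.0000
Node dd (S = 65.02): V_dd = e^(−0.05)·[0.6709·0.0000 + 0.3291·9.7288] = 3.0455
Node u (S = 103.5): V_u = e^(−0.05)·[0.6709·0.0000 + 0.3291·0.0000] = 0.0000
Node d (S = 76.5): V_d = e^(−0.05)·[0.6709·0.0000 + 0.3291·3.0455] = 0.9534
Node 0 (S = 90): V_0 = e^(−0.05)·[0.6709·0.0000 + 0.3291·0.9534] = 0.2985

$0.30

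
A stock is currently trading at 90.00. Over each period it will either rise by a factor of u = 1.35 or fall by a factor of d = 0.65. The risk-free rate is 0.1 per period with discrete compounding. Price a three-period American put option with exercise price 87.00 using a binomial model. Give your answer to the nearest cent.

11.45

Risk-neutral probability p = (1 + 0.1 − 0.65)/(1.35 − 0.65) = 0.4500/0.7000 = 0.6429
Terminal stock prices: S_uuu = 221.4, S_uud = 106.6, S_udd = 51.33, S_ddd = 24.72
Terminal payoffs (K − S): max(-134.4, 0) = 0, max(-19.62, 0) = 0, max(35.67, 0) = 35.67, max(62.28, 0) = 62.28
Node uu (S = 164): continuation = 1/1.1·[0.6429·0.0000 + 0.3571·0.0000] = 0.0000; exercise value = 0.0000 ≤ continuation, so V_uu = 0.0000
Node ud (S = 78.98): continuation = 1/1.1·[0.6429·0.0000 + 0.3571·35.6662] = 11.5800; exercise value = 8.0250 ≤ continuation, so V_ud = 11.5800
Node dd (S = 38.03): continuation = 1/1.1·[0.6429·35.6662 + 0.3571·62.2837] = 41.0659; exercise value = 48.9750 > continuation, so V_dd = 48.9750 (exercise)
Node u (S = 121.5): continuation = 1/1.1·[0.6429·0.0000 + 0.3571·11.5800] = 3.7597; exercise value = 0.0000 ≤ continuation, so V_u = 3.7597
Node d (S = 58.5): continuation = 1/1.1·[0.6429·11.5800 + 0.3571·48.9750] = 22.6685; exercise value = 28.5000 > continuation, so V_d = 28.5000 (exercise)
Node 0 (S = 90): continuation = 1/1.1·[0.6429·3.7597 + 0.3571·28.5000] = 11.4505; exercise value = 0.0000 ≤ continuation, so V_0 = 11.4505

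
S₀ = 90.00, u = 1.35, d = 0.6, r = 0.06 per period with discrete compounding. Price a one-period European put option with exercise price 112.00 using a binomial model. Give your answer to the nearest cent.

21.16

Risk-neutral probability p = (1 + 0.06 − 0.6)/(1.35 − 0.6) = 0.4600/0.7500 = 0.6133
Terminal stock prices: S_u = 121.5, S_d = 54
Terminal payoffs (K − S): max(-9.5, 0) = 0, max(58, 0) = 58
Node 0 (S = 90): V_0 = 1/1.06·[0.6133·0.0000 + 0.3867·58.0000] = 21.1572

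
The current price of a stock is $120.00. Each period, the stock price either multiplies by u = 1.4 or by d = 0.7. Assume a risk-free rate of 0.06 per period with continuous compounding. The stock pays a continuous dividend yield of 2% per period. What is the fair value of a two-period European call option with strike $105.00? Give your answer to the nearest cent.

Per-period risk-free factor R = e^0.06 = 1.0618; dividend-adjusted growth = e^(0.06−0.02) = 1.0408.
Risk-neutral probability p = (1.0408 − 0.7)/(1.4 − 0.7) = 0.3408/0.7000 = 0.4869
Terminal stock prices: S_uu = 235.2, S_ud = 117.6, S_dd = 58.8
Terminal payoffs (S − K): max(130.2, 0) = 130.2, max(12.6, 0) = 12.6, max(-46.2, 0) = 0
Node u (S = 168): V_u = e^(−0.06)·[0.4869·130.2000 + 0.5131·12.6000] = 65.7881
Node d (S = 84): V_d = e^(−0.06)·[0.4869·12.6000 + 0.5131·0.0000] = 5.7773
Node 0 (S = 120): V_0 = e^(−0.06)·[0.4869·65.7881 + 0.5131·5.7773] = 32.9570

$32.96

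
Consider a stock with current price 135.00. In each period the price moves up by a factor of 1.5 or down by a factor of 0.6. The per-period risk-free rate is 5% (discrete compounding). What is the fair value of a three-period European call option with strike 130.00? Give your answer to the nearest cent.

Risk-neutral probability p = (1 + 0.05 − 0.6)/(1.5 − 0.6) = 0.4500/0.9000 = 0.5000
Terminal stock prices: S_uuu = 455.6, S_uud = 182.2, S_udd = 72.9, S_ddd = 29.16
Terminal payoffs (S − K): max(325.6, 0) = 325.6, max(52.25, 0) = 52.25, max(-57.1, 0) = 0, max(-100.8, 0) = 0
Node uu (S = 303.8): V_uu = 1/1.05·[0.5000·325.6250 + 0.5000·52.2500] = 179.9405
Node ud (S = 121.5): V_ud = 1/1.05·[0.5000·52.2500 + 0.5000·0.0000] = 24.8810
Node dd (S = 48.6): V_dd = 1/1.05·[0.5000·0.0000 + 0.5000·0.0000] = 0.0000
Node u (S = 202.5): V_u = 1/1.05·[0.5000·179.9405 + 0.5000·24.8810] = 97.5340
Node d (S = 81): V_d = 1/1.05·[0.5000·24.8810 + 0.5000·0.0000] = 11.8481
Node 0 (S = 135): V_0 = 1/1.05·[0.5000·97.5340 + 0.5000·11.8481] = 52.0867

52.09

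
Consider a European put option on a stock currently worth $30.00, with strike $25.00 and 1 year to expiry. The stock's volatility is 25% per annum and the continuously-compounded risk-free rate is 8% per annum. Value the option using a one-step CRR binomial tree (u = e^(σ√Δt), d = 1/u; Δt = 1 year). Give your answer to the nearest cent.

$0.60

CRR parameters: u = e^(σ√Δt) = e^(0.25·√1) = 1.2840, d = 1/u = 0.7788
Per-period rate: rΔt = 0.08·1 = 0.08, so R = e^0.08 = 1.0833
Risk-neutral probability p = (e^0.08 − 0.7788)/(1.2840 − 0.7788) = 0.3045/0.5052 = 0.6027
Terminal stock prices: S_u = 38.52, S_d = 23.36
Terminal payoffs (K − S): max(-13.52, 0) = 0, max(1.636, 0) = 1.636
Node 0 (S = 30): V_0 = e^(−0.08)·[0.6027·0.0000 + 0.3973·1.6360] = 0.6000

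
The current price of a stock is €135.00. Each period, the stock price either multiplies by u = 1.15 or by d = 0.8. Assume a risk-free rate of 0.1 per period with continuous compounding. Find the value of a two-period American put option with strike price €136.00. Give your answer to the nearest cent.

€4.32

Risk-neutral probability p = (e^0.1 − 0.8)/(1.15 − 0.8) = 0.3052/0.3500 = 0.8719
Terminal stock prices: S_uu = 178.5, S_ud = 124.2, S_dd = 86.4
Terminal payoffs (K − S): max(-42.54, 0) = 0, max(11.8, 0) = 11.8, max(49.6, 0) = 49.6
Node u (S = 155.2): continuation = e^(−0.1)·[0.8719·0.0000 + 0.1281·11.8000] = 1.3676; exercise value = 0.0000 ≤ continuation, so V_u = 1.3676
Node d (S = 108): continuation = e^(−0.1)·[0.8719·11.8000 + 0.1281·49.6000] = 15.0579; exercise value = 28.0000 > continuation, so V_d = 28.0000 (exercise)
Node 0 (S = 135): continuation = e^(−0.1)·[0.8719·1.3676 + 0.1281·28.0000] = 4.3240; exercise value = 1.0000 ≤ continuation, so V_0 = 4.3240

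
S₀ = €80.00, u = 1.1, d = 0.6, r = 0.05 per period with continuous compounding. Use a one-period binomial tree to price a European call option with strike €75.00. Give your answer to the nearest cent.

€11.16

Risk-neutral probability p = (e^0.05 − 0.6)/(1.1 − 0.6) = 0.4513/0.5000 = 0.9025
Terminal stock prices: S_u = 88, S_d = 48
Terminal payoffs (S − K): max(13, 0) = 13, max(-27, 0) = 0
Node 0 (S = 80): V_0 = e^(−0.05)·[0.9025·13.0000 + 0.0975·0.0000] = 11.1608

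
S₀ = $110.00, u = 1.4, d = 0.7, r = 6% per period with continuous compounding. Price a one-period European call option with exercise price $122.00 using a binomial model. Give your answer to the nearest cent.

$15.58

Risk-neutral probability p = (e^0.06 − 0.7)/(1.4 − 0.7) = 0.3618/0.7000 = 0.5169
Terminal stock prices: S_u = 154, S_d = 77
Terminal payoffs (S − K): max(32, 0) = 32, max(-45, 0) = 0
Node 0 (S = 110): V_0 = e^(−0.06)·[0.5169·32.0000 + 0.4831·0.0000] = 15.5778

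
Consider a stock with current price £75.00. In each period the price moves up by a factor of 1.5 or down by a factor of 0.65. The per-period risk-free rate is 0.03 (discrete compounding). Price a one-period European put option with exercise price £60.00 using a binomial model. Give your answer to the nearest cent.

Risk-neutral probability p = (1 + 0.03 − 0.65)/(1.5 − 0.65) = 0.3800/0.8500 = 0.4471
Terminal stock prices: S_u = 112.5, S_d = 48.75
Terminal payoffs (K − S): max(-52.5, 0) = 0, max(11.25, 0) = 11.25
Node 0 (S = 75): V_0 = 1/1.03·[0.4471·0.0000 + 0.5529·11.2500] = 6.0394

£6.04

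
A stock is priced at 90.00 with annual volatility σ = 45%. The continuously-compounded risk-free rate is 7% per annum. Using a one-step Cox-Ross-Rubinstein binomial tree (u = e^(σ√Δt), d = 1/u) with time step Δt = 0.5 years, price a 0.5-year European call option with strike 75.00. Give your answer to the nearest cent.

22.40

CRR parameters: u = e^(σ√Δt) = e^(0.45·√0.5) = 1.3746, d = 1/u = 0.7275
Per-period rate: rΔt = 0.07·0.5 = 0.035, so R = e^0.035 = 1.0356
Risk-neutral probability p = (e^0.035 − 0.7275)/(1.3746 − 0.7275) = 0.3082/0.6472 = 0.4762
Terminal stock prices: S_u = 123.7, S_d = 65.47
Terminal payoffs (S − K): max(48.72, 0) = 48.72, max(-9.529, 0) = 0
Node 0 (S = 90): V_0 = e^(−0.035)·[0.4762·48.7184 + 0.5238·0.0000] = 22.3995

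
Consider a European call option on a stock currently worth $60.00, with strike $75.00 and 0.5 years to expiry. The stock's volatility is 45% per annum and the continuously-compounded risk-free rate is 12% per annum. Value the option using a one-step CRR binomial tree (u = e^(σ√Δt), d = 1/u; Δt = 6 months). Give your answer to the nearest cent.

CRR parameters: u = e^(σ√Δt) = e^(0.45·√0.5) = 1.3746, d = 1/u = 0.7275
Per-period rate: rΔt = 0.12·0.5 = 0.06, so R = e^0.06 = 1.0618
Risk-neutral probability p = (e^0.06 − 0.7275)/(1.3746 − 0.7275) = 0.3344/0.6472 = 0.5167
Terminal stock prices: S_u = 82.48, S_d = 43.65
Terminal payoffs (S − K): max(7.479, 0) = 7.479, max(-31.35, 0) = 0
Node 0 (S = 60): V_0 = e^(−0.06)·[0.5167·7.4789 + 0.4833·0.0000] = 3.6390

$3.64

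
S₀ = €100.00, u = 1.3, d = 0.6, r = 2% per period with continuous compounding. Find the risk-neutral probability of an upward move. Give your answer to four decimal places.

p = 0.6003

Risk-neutral probability p = (e^0.02 − 0.6)/(1.3 − 0.6) = 0.4202/0.7000 = 0.6003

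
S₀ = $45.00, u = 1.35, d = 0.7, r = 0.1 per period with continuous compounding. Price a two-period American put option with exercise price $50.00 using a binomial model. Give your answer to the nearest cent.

$7.74

Risk-neutral probability p = (e^0.1 − 0.7)/(1.35 − 0.7) = 0.4052/0.6500 = 0.6233
Terminal stock prices: S_uu = 82.01, S_ud = 42.53, S_dd = 22.05
Terminal payoffs (K − S): max(-32.01, 0) = 0, max(7.475, 0) = 7.475, max(27.95, 0) = 27.95
Node u (S = 60.75): continuation = e^(−0.1)·[0.6233·0.0000 + 0.3767·7.4750] = 2.5476; exercise value = 0.0000 ≤ continuation, so V_u = 2.5476
Node d (S = 31.5): continuation = e^(−0.1)·[0.6233·7.4750 + 0.3767·27.9500] = 13.7419; exercise value = 18.5000 > continuation, so V_d = 18.5000 (exercise)
Node 0 (S = 45): continuation = e^(−0.1)·[0.6233·2.5476 + 0.3767·18.5000] = 7.7420; exercise value = 5.0000 ≤ continuation, so V_0 = 7.7420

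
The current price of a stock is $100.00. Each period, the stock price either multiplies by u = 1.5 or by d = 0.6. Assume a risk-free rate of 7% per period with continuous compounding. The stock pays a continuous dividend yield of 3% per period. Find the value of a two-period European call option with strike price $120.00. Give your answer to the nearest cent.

$21.90

Per-period risk-free factor R = e^0.07 = 1.0725; dividend-adjusted growth = e^(0.07−0.03) = 1.0408.
Risk-neutral probability p = (1.0408 − 0.6)/(1.5 − 0.6) = 0.4408/0.9000 = 0.4898
Terminal stock prices: S_uu = 225, S_ud = 90, S_dd = 36
Terminal payoffs (S − K): max(105, 0) = 105, max(-30, 0) = 0, max(-84, 0) = 0
Node u (S = 150): V_u = e^(−0.07)·[0.4898·105.0000 + 0.5102·0.0000] = 47.9511
Node d (S = 60): V_d = e^(−0.07)·[0.4898·0.0000 + 0.5102·0.0000] = 0.0000
Node 0 (S = 100): V_0 = e^(−0.07)·[0.4898·47.9511 + 0.5102·0.0000] = 21.8982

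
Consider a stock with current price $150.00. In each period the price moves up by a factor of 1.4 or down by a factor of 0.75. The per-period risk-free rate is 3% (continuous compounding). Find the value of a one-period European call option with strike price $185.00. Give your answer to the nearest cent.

Risk-neutral probability p = (e^0.03 − 0.75)/(1.4 − 0.75) = 0.2805/0.6500 = 0.4315
Terminal stock prices: S_u = 210, S_d = 112.5
Terminal payoffs (S − K): max(25, 0) = 25, max(-72.5, 0) = 0
Node 0 (S = 150): V_0 = e^(−0.03)·[0.4315·25.0000 + 0.5685·0.0000] = 10.4679

$10.47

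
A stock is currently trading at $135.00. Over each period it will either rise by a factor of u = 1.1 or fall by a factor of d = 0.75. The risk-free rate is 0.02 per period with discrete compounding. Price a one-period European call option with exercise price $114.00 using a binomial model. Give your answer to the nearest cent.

$26.09

Risk-neutral probability p = (1 + 0.02 − 0.75)/(1.1 − 0.75) = 0.2700/0.3500 = 0.7714
Terminal stock prices: S_u = 148.5, S_d = 101.2
Terminal payoffs (S − K): max(34.5, 0) = 34.5, max(-12.75, 0) = 0
Node 0 (S = 135): V_0 = 1/1.02·[0.7714·34.5000 + 0.2286·0.0000] = 26.0924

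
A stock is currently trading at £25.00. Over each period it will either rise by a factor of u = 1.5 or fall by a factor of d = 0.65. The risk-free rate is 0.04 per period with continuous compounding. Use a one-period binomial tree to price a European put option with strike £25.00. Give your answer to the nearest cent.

£4.54

Risk-neutral probability p = (e^0.04 − 0.65)/(1.5 − 0.65) = 0.3908/0.8500 = 0.4598
Terminal stock prices: S_u = 37.5, S_d = 16.25
Terminal payoffs (K − S): max(-12.5, 0) = 0, max(8.75, 0) = 8.75
Node 0 (S = 25): V_0 = e^(−0.04)·[0.4598·0.0000 + 0.5402·8.7500] = 4.5416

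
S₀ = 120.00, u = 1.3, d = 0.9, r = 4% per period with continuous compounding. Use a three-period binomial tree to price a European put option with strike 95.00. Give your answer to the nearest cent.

Risk-neutral probability p = (e^0.04 − 0.9)/(1.3 − 0.9) = 0.1408/0.4000 = 0.3520
Terminal stock prices: S_uuu = 263.6, S_uud = 182.5, S_udd = 126.4, S_ddd = 87.48
Terminal payoffs (K − S): max(-168.6, 0) = 0, max(-87.52, 0) = 0, max(-31.36, 0) = 0, max(7.52, 0) = 7.52
Node uu (S = 202.8): V_uu = e^(−0.04)·[0.3520·0.0000 + 0.6480·0.0000] = 0.0000
Node ud (S = 140.4): V_ud = e^(−0.04)·[0.3520·0.0000 + 0.6480·0.0000] = 0.0000
Node dd (S = 97.2): V_dd = e^(−0.04)·[0.3520·0.0000 + 0.6480·7.5200] = 4.6817
Node u (S = 156): V_u = e^(−0.04)·[0.3520·0.0000 + 0.6480·0.0000] = 0.0000
Node d (S = 108): V_d = e^(−0.04)·[0.3520·0.0000 + 0.6480·4.6817] = 2.9147
Node 0 (S = 120): V_0 = e^(−0.04)·[0.3520·0.0000 + 0.6480·2.9147] = 1.8146

1.81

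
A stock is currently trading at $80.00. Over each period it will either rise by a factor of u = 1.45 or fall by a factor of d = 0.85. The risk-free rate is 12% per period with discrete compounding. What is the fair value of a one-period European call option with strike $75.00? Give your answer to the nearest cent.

Risk-neutral probability p = (1 + 0.12 − 0.85)/(1.45 − 0.85) = 0.2700/0.6000 = 0.4500
Terminal stock prices: S_u = 116, S_d = 68
Terminal payoffs (S − K): max(41, 0) = 41, max(-7, 0) = 0
Node 0 (S = 80): V_0 = 1/1.12·[0.4500·41.0000 + 0.5500·0.0000] = 16.4732

$16.47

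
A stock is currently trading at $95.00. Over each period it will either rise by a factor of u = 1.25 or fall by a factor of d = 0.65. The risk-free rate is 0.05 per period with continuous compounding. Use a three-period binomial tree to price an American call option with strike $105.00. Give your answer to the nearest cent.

Risk-neutral probability p = (e^0.05 − 0.65)/(1.25 − 0.65) = 0.4013/0.6000 = 0.6688
Terminal stock prices: S_uuu = 185.5, S_uud = 96.48, S_udd = 50.17, S_ddd = 26.09
Terminal payoffs (S − K): max(80.55, 0) = 80.55, max(-8.516, 0) = 0, max(-54.83, 0) = 0, max(-78.91, 0) = 0
Node uu (S = 148.4): continuation = e^(−0.05)·[0.6688·80.5469 + 0.3312·0.0000] = 51.2414; exercise value = 43.4375 ≤ continuation, so V_uu = 51.2414
Node ud (S = 77.19): continuation = e^(−0.05)·[0.6688·0.0000 + 0.3312·0.0000] = 0.0000; exercise value = 0.0000 ≤ continuation, so V_ud = 0.0000
Node dd (S = 40.14): continuation = e^(−0.05)·[0.6688·0.0000 + 0.3312·0.0000] = 0.0000; exercise value = 0.0000 ≤ continuation, so V_dd = 0.0000
Node u (S = 118.8): continuation = e^(−0.05)·[0.6688·51.2414 + 0.3312·0.0000] = 32.5981; exercise value = 13.7500 ≤ continuation, so V_u = 32.5981
Node d (S = 61.75): continuation = e^(−0.05)·[0.6688·0.0000 + 0.3312·0.0000] = 0.0000; exercise value = 0.0000 ≤ continuation, so V_d = 0.0000
Node 0 (S = 95): continuation = e^(−0.05)·[0.6688·32.5981 + 0.3312·0.0000] = 20.7379; exercise value = 0.0000 ≤ continuation, so V_0 = 20.7379

$20.74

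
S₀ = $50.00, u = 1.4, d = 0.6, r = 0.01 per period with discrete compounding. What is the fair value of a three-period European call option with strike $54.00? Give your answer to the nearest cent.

Risk-neutral probability p = (1 + 0.01 − 0.6)/(1.4 − 0.6) = 0.4100/0.8000 = 0.5125
Terminal stock prices: S_uuu = 137.2, S_uud = 58.8, S_udd = 25.2, S_ddd = 10.8
Terminal payoffs (S − K): max(83.2, 0) = 83.2, max(4.8, 0) = 4.8, max(-28.8, 0) = 0, max(-43.2, 0) = 0
Node uu (S = 98): V_uu = 1/1.01·[0.5125·83.2000 + 0.4875·4.8000] = 44.5347
Node ud (S = 42): V_ud = 1/1.01·[0.5125·4.8000 + 0.4875·0.0000] = 2.4356
Node dd (S = 18): V_dd = 1/1.01·[0.5125·0.0000 + 0.4875·0.0000] = 0.0000
Node u (S = 70): V_u = 1/1.01·[0.5125·44.5347 + 0.4875·2.4356] = 23.7736
Node d (S = 30): V_d = 1/1.01·[0.5125·2.4356 + 0.4875·0.0000] = 1.2359
Node 0 (S = 50): V_0 = 1/1.01·[0.5125·23.7736 + 0.4875·1.2359] = 12.6599

$12.66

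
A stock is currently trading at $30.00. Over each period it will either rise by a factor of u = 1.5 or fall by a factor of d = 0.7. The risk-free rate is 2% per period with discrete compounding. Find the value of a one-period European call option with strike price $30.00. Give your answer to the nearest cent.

$5.88

Risk-neutral probability p = (1 + 0.02 − 0.7)/(1.5 − 0.7) = 0.3200/0.8000 = 0.4000
Terminal stock prices: S_u = 45, S_d = 21
Terminal payoffs (S − K): max(15, 0) = 15, max(-9, 0) = 0
Node 0 (S = 30): V_0 = 1/1.02·[0.4000·15.0000 + 0.6000·0.0000] = 5.8824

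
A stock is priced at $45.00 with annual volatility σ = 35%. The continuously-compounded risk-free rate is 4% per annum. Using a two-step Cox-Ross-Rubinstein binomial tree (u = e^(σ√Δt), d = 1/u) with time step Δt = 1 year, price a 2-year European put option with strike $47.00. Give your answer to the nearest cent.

$7.30

CRR parameters: u = e^(σ√Δt) = e^(0.35·√1) = 1.4191, d = 1/u = 0.7047
Per-period rate: rΔt = 0.04·1 = 0.04, so R = e^0.04 = 1.0408
Risk-neutral probability p = (e^0.04 − 0.7047)/(1.4191 − 0.7047) = 0.3361/0.7144 = 0.4705
Terminal stock prices: S_uu = 90.62, S_ud = 45, S_dd = 22.35
Terminal payoffs (K − S): max(-43.62, 0) = 0, max(2, 0) = 2, max(24.65, 0) = 24.65
Node u (S = 63.86): V_u = e^(−0.04)·[0.4705·0.0000 + 0.5295·2.0000] = 1.0175
Node d (S = 31.71): V_d = e^(−0.04)·[0.4705·2.0000 + 0.5295·24.6537] = 13.4461
Node 0 (S = 45): V_0 = e^(−0.04)·[0.4705·1.0175 + 0.5295·13.4461] = 7.3004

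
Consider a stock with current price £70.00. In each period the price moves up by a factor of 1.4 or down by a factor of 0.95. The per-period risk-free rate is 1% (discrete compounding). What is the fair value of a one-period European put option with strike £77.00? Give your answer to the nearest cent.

Risk-neutral probability p = (1 + 0.01 − 0.95)/(1.4 − 0.95) = 0.0600/0.4500 = 0.1333
Terminal stock prices: S_u = 98, S_d = 66.5
Terminal payoffs (K − S): max(-21, 0) = 0, max(10.5, 0) = 10.5
Node 0 (S = 70): V_0 = 1/1.01·[0.1333·0.0000 + 0.8667·10.5000] = 9.0099

£9.01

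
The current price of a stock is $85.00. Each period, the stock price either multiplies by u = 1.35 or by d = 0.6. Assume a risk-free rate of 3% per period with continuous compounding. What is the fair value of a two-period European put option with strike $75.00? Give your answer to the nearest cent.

$10.42

Risk-neutral probability p = (e^0.03 − 0.6)/(1.35 − 0.6) = 0.4305/0.7500 = 0.5739
Terminal stock prices: S_uu = 154.9, S_ud = 68.85, S_dd = 30.6
Terminal payoffs (K − S): max(-79.91, 0) = 0, max(6.15, 0) = 6.15, max(44.4, 0) = 44.4
Node u (S = 114.8): V_u = e^(−0.03)·[0.5739·0.0000 + 0.4261·6.1500] = 2.5428
Node d (S = 51): V_d = e^(−0.03)·[0.5739·6.1500 + 0.4261·44.4000] = 21.7834
Node 0 (S = 85): V_0 = e^(−0.03)·[0.5739·2.5428 + 0.4261·21.7834] = 10.4231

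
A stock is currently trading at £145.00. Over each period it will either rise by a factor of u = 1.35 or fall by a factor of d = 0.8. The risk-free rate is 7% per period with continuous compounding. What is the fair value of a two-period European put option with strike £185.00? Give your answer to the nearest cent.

£32.75

Risk-neutral probability p = (e^0.07 − 0.8)/(1.35 − 0.8) = 0.2725/0.5500 = 0.4955
Terminal stock prices: S_uu = 264.3, S_ud = 156.6, S_dd = 92.8
Terminal payoffs (K − S): max(-79.26, 0) = 0, max(28.4, 0) = 28.4, max(92.2, 0) = 92.2
Node u (S = 195.8): V_u = e^(−0.07)·[0.4955·0.0000 + 0.5045·28.4000] = 13.3600
Node d (S = 116): V_d = e^(−0.07)·[0.4955·28.4000 + 0.5045·92.2000] = 56.4929
Node 0 (S = 145): V_0 = e^(−0.07)·[0.4955·13.3600 + 0.5045·56.4929] = 32.7474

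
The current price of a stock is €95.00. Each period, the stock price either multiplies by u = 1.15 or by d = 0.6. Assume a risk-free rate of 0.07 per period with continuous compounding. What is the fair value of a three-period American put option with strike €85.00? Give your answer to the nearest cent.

€6.54

Risk-neutral probability p = (e^0.07 − 0.6)/(1.15 − 0.6) = 0.4725/0.5500 = 0.8591
Terminal stock prices: S_uuu = 144.5, S_uud = 75.38, S_udd = 39.33, S_ddd = 20.52
Terminal payoffs (K − S): max(-59.48, 0) = 0, max(9.618, 0) = 9.618, max(45.67, 0) = 45.67, max(64.48, 0) = 64.48
Node uu (S = 125.6): continuation = e^(−0.07)·[0.8591·0.0000 + 0.1409·9.6175] = 1.2634; exercise value = 0.0000 ≤ continuation, so V_uu = 1.2634
Node ud (S = 65.55): continuation = e^(−0.07)·[0.8591·9.6175 + 0.1409·45.6700] = 13.7035; exercise value = 19.4500 > continuation, so V_ud = 19.4500 (exercise)
Node dd (S = 34.2): continuation = e^(−0.07)·[0.8591·45.6700 + 0.1409·64.4800] = 45.0535; exercise value = 50.8000 > continuation, so V_dd = 50.8000 (exercise)
Node u (S = 109.2): continuation = e^(−0.07)·[0.8591·1.2634 + 0.1409·19.4500] = 3.5672; exercise value = 0.0000 ≤ continuation, so V_u = 3.5672
Node d (S = 57): continuation = e^(−0.07)·[0.8591·19.4500 + 0.1409·50.8000] = 22.2535; exercise value = 28.0000 > continuation, so V_d = 28.0000 (exercise)
Node 0 (S = 95): continuation = e^(−0.07)·[0.8591·3.5672 + 0.1409·28.0000] = 6.5357; exercise value = 0.0000 ≤ continuation, so V_0 = 6.5357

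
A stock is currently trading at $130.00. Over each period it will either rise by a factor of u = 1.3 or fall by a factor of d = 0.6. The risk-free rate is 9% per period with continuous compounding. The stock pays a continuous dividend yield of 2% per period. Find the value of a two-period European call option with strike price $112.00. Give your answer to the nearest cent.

$40.99

Per-period risk-free factor R = e^0.09 = 1.0942; dividend-adjusted growth = e^(0.09−0.02) = 1.0725.
Risk-neutral probability p = (1.0725 − 0.6)/(1.3 − 0.6) = 0.4725/0.7000 = 0.6750
Terminal stock prices: S_uu = 219.7, S_ud = 101.4, S_dd = 46.8
Terminal payoffs (S − K): max(107.7, 0) = 107.7, max(-10.6, 0) = 0, max(-65.2, 0) = 0
Node u (S = 169): V_u = e^(−0.09)·[0.6750·107.7000 + 0.3250·0.0000] = 66.4417
Node d (S = 78): V_d = e^(−0.09)·[0.6750·0.0000 + 0.3250·0.0000] = 0.0000
Node 0 (S = 130): V_0 = e^(−0.09)·[0.6750·66.4417 + 0.3250·0.0000] = 40.9888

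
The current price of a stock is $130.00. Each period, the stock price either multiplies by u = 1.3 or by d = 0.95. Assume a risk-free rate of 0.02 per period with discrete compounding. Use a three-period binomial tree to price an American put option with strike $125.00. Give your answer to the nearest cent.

Risk-neutral probability p = (1 + 0.02 − 0.95)/(1.3 − 0.95) = 0.0700/0.3500 = 0.2000
Terminal stock prices: S_uuu = 285.6, S_uud = 208.7, S_udd = 152.5, S_ddd = 111.5
Terminal payoffs (K − S): max(-160.6, 0) = 0, max(-83.72, 0) = 0, max(-27.52, 0) = 0, max(13.54, 0) = 13.54
Node uu (S = 219.7): continuation = 1/1.02·[0.2000·0.0000 + 0.8000·0.0000] = 0.0000; exercise value = 0.0000 ≤ continuation, so V_uu = 0.0000
Node ud (S = 160.5): continuation = 1/1.02·[0.2000·0.0000 + 0.8000·0.0000] = 0.0000; exercise value = 0.0000 ≤ continuation, so V_ud = 0.0000
Node dd (S = 117.3): continuation = 1/1.02·[0.2000·0.0000 + 0.8000·13.5413] = 10.6206; exercise value = 7.6750 ≤ continuation, so V_dd = 10.6206
Node u (S = 169): continuation = 1/1.02·[0.2000·0.0000 + 0.8000·0.0000] = 0.0000; exercise value = 0.0000 ≤ continuation, so V_u = 0.0000
Node d (S = 123.5): continuation = 1/1.02·[0.2000·0.0000 + 0.8000·10.6206] = 8.3299; exercise value = 1.5000 ≤ continuation, so V_d = 8.3299
Node 0 (S = 130): continuation = 1/1.02·[0.2000·0.0000 + 0.8000·8.3299] = 6.5332; exercise value = 0.0000 ≤ continuation, so V_0 = 6.5332

$6.53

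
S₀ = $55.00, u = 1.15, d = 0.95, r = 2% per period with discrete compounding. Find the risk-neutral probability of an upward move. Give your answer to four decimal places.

p = 0.3500

Risk-neutral probability p = (1 + 0.02 − 0.95)/(1.15 − 0.95) = 0.0700/0.2000 = 0.3500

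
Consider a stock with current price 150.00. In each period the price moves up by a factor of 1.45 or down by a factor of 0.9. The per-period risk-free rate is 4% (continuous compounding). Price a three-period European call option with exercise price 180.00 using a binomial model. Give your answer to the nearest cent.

Risk-neutral probability p = (e^0.04 − 0.9)/(1.45 − 0.9) = 0.1408/0.5500 = 0.2560
Terminal stock prices: S_uuu = 457.3, S_uud = 283.8, S_udd = 176.2, S_ddd = 109.4
Terminal payoffs (S − K): max(277.3, 0) = 277.3, max(103.8, 0) = 103.8, max(-3.825, 0) = 0, max(-70.65, 0) = 0
Node uu (S = 315.4): V_uu = e^(−0.04)·[0.2560·277.2937 + 0.7440·103.8375] = 142.4329
Node ud (S = 195.8): V_ud = e^(−0.04)·[0.2560·103.8375 + 0.7440·0.0000] = 25.5420
Node dd (S = 121.5): V_dd = e^(−0.04)·[0.2560·0.0000 + 0.7440·0.0000] = 0.0000
Node u (S = 217.5): V_u = e^(−0.04)·[0.2560·142.4329 + 0.7440·25.5420] = 53.2934
Node d (S = 135): V_d = e^(−0.04)·[0.2560·25.5420 + 0.7440·0.0000] = 6.2829
Node 0 (S = 150): V_0 = e^(−0.04)·[0.2560·53.2934 + 0.7440·6.2829] = 17.6002

17.60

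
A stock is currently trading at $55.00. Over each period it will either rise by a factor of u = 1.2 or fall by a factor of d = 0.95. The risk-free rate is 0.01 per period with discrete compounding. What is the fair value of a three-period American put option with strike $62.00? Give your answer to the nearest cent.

$7.66

Risk-neutral probability p = (1 + 0.01 − 0.95)/(1.2 − 0.95) = 0.0600/0.2500 = 0.2400
Terminal stock prices: S_uuu = 95.04, S_uud = 75.24, S_udd = 59.56, S_ddd = 47.16
Terminal payoffs (K − S): max(-33.04, 0) = 0, max(-13.24, 0) = 0, max(2.435, 0) = 2.435, max(14.84, 0) = 14.84
Node uu (S = 79.2): continuation = 1/1.01·[0.2400·0.0000 + 0.7600·0.0000] = 0.0000; exercise value = 0.0000 ≤ continuation, so V_uu = 0.0000
Node ud (S = 62.7): continuation = 1/1.01·[0.2400·0.0000 + 0.7600·2.4350] = 1.8323; exercise value = 0.0000 ≤ continuation, so V_ud = 1.8323
Node dd (S = 49.64): continuation = 1/1.01·[0.2400·2.4350 + 0.7600·14.8444] = 11.7486; exercise value = 12.3625 > continuation, so V_dd = 12.3625 (exercise)
Node u (S = 66): continuation = 1/1.01·[0.2400·0.0000 + 0.7600·1.8323] = 1.3787; exercise value = 0.0000 ≤ continuation, so V_u = 1.3787
Node d (S = 52.25): continuation = 1/1.01·[0.2400·1.8323 + 0.7600·12.3625] = 9.7379; exercise value = 9.7500 > continuation, so V_d = 9.7500 (exercise)
Node 0 (S = 55): continuation = 1/1.01·[0.2400·1.3787 + 0.7600·9.7500] = 7.6643; exercise value = 7.0000 ≤ continuation, so V_0 = 7.6643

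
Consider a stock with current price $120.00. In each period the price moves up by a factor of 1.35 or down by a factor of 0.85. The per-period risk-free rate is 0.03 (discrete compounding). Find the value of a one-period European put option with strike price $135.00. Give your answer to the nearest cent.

$20.50

Risk-neutral probability p = (1 + 0.03 − 0.85)/(1.35 − 0.85) = 0.1800/0.5000 = 0.3600
Terminal stock prices: S_u = 162, S_d = 102
Terminal payoffs (K − S): max(-27, 0) = 0, max(33, 0) = 33
Node 0 (S = 120): V_0 = 1/1.03·[0.3600·0.0000 + 0.6400·33.0000] = 20.5049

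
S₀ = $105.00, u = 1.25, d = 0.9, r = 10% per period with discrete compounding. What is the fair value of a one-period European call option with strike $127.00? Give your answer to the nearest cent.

$2.21

Risk-neutral probability p = (1 + 0.1 − 0.9)/(1.25 − 0.9) = 0.2000/0.3500 = 0.5714
Terminal stock prices: S_u = 131.2, S_d = 94.5
Terminal payoffs (S − K): max(4.25, 0) = 4.25, max(-32.5, 0) = 0
Node 0 (S = 105): V_0 = 1/1.1·[0.5714·4.2500 + 0.4286·0.0000] = 2.2078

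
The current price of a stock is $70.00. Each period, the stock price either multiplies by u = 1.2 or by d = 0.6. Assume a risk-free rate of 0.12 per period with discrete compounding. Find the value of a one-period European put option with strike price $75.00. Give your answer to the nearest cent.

$3.93

Risk-neutral probability p = (1 + 0.12 − 0.6)/(1.2 − 0.6) = 0.5200/0.6000 = 0.8667
Terminal stock prices: S_u = 84, S_d = 42
Terminal payoffs (K − S): max(-9, 0) = 0, max(33, 0) = 33
Node 0 (S = 70): V_0 = 1/1.12·[0.8667·0.0000 + 0.1333·33.0000] = 3.9286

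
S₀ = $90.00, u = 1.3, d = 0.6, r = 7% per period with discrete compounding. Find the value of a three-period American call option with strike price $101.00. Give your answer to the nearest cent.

Risk-neutral probability p = (1 + 0.07 − 0.6)/(1.3 − 0.6) = 0.4700/0.7000 = 0.6714
Terminal stock prices: S_uuu = 197.7, S_uud = 91.26, S_udd = 42.12, S_ddd = 19.44
Terminal payoffs (S − K): max(96.73, 0) = 96.73, max(-9.74, 0) = 0, max(-58.88, 0) = 0, max(-81.56, 0) = 0
Node uu (S = 152.1): continuation = 1/1.07·[0.6714·96.7300 + 0.3286·0.0000] = 60.6984; exercise value = 51.1000 ≤ continuation, so V_uu = 60.6984
Node ud (S = 70.2): continuation = 1/1.07·[0.6714·0.0000 + 0.3286·0.0000] = 0.0000; exercise value = 0.0000 ≤ continuation, so V_ud = 0.0000
Node dd (S = 32.4): continuation = 1/1.07·[0.6714·0.0000 + 0.3286·0.0000] = 0.0000; exercise value = 0.0000 ≤ continuation, so V_dd = 0.0000
Node u (S = 117): continuation = 1/1.07·[0.6714·60.6984 + 0.3286·0.0000] = 38.0884; exercise value = 16.0000 ≤ continuation, so V_u = 38.0884
Node d (S = 54): continuation = 1/1.07·[0.6714·0.0000 + 0.3286·0.0000] = 0.0000; exercise value = 0.0000 ≤ continuation, so V_d = 0.0000
Node 0 (S = 90): continuation = 1/1.07·[0.6714·38.0884 + 0.3286·0.0000] = 23.9006; exercise value = 0.0000 ≤ continuation, so V_0 = 23.9006

$23.90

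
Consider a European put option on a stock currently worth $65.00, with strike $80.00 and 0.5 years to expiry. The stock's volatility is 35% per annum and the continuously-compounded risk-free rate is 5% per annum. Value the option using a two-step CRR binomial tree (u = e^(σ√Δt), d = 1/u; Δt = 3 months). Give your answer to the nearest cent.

$15.92

CRR parameters: u = e^(σ√Δt) = e^(0.35·√0.25) = 1.1912, d = 1/u = 0.8395
Per-period rate: rΔt = 0.05·0.25 = 0.0125, so R = e^0.0125 = 1.0126
Risk-neutral probability p = (e^0.0125 − 0.8395)/(1.1912 − 0.8395) = 0.1731/0.3518 = 0.4921
Terminal stock prices: S_uu = 92.24, S_ud = 65, S_dd = 45.8
Terminal payoffs (K − S): max(-12.24, 0) = 0, max(15, 0) = 15, max(34.2, 0) = 34.2
Node u (S = 77.43): V_u = e^(−0.0125)·[0.4921·0.0000 + 0.5079·15.0000] = 7.5236
Node d (S = 54.56): V_d = e^(−0.0125)·[0.4921·15.0000 + 0.5079·34.1953] = 24.4415
Node 0 (S = 65): V_0 = e^(−0.0125)·[0.4921·7.5236 + 0.5079·24.4415] = 15.9157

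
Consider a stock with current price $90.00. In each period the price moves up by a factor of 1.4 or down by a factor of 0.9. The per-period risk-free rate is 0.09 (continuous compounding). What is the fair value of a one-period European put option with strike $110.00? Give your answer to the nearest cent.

$16.21

Risk-neutral probability p = (e^0.09 − 0.9)/(1.4 − 0.9) = 0.1942/0.5000 = 0.3883
Terminal stock prices: S_u = 126, S_d = 81
Terminal payoffs (K − S): max(-16, 0) = 0, max(29, 0) = 29
Node 0 (S = 90): V_0 = e^(−0.09)·[0.3883·0.0000 + 0.6117·29.0000] = 16.2112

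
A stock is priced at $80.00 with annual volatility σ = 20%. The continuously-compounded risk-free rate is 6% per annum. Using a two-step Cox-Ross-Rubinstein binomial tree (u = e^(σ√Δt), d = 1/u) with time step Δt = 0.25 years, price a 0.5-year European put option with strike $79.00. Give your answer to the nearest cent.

CRR parameters: u = e^(σ√Δt) = e^(0.2·√0.25) = 1.1052, d = 1/u = 0.9048
Per-period rate: rΔt = 0.06·0.25 = 0.015, so R = e^0.015 = 1.0151
Risk-neutral probability p = (e^0.015 − 0.9048)/(1.1052 − 0.9048) = 0.1103/0.2003 = 0.5505
Terminal stock prices: S_uu = 97.71, S_ud = 80, S_dd = 65.5
Terminal payoffs (K − S): max(-18.71, 0) = 0, max(-1, 0) = 0, max(13.5, 0) = 13.5
Node u (S = 88.41): V_u = e^(−0.015)·[0.5505·0.0000 + 0.4495·0.0000] = 0.0000
Node d (S = 72.39): V_d = e^(−0.015)·[0.5505·0.0000 + 0.4495·13.5015] = 5.9791
Node 0 (S = 80): V_0 = e^(−0.015)·[0.5505·0.0000 + 0.4495·5.9791] = 2.6478

$2.65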